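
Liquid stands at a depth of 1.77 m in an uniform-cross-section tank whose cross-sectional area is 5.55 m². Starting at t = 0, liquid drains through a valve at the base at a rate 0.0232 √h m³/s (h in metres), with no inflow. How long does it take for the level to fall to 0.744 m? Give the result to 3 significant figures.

Mass balance (ρ constant): A dh/dt = −0.0232 √h.
Separate and integrate: 2(√h − √h₀) = −(0.0232/A) t.
t = 2A(√h₀ − √h)/0.0232 = 2·5.55·(√1.77 − √0.744)/0.0232
  = 11.100 × (1.3304 − 0.86255) / 0.0232 = 223.85 s.

224 s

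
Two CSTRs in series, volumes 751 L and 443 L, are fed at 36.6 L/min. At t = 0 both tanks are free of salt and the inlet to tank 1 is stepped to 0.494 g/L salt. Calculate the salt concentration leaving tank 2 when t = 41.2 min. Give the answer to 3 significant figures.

0.356 g/L

Time constants: τᵢ = Vᵢ/Q for each well-mixed tank.
τ₁ = 751/36.6 = 20.519 min; τ₂ = 443/36.6 = 12.104 min.
Solving the cascade with C₁(0)=C₂(0)=0 gives C₂(t) = C_in[1 − (τ₁ e^(−t/τ₁) − τ₂ e^(−t/τ₂))/(τ₁ − τ₂)].
At t = 41.2: e^(−t/τ₁) = 0.13427, e^(−t/τ₂) = 0.033244.
C₂ = 0.494·[1 − (20.519·0.13427 − 12.104·0.033244)/(8.4153)] = 0.494·0.72042 = 0.35589 g/L.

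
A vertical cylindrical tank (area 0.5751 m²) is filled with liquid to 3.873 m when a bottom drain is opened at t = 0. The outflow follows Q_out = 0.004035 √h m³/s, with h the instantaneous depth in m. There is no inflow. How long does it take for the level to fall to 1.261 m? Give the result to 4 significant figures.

240.9 s

A dh/dt = −Q_out = −0.004035 √h.
∫ h^(−1/2) dh = −(0.004035/A) ∫ dt, giving 2√h = 2√h₀ − (0.004035/A) t.
t = 2A(√h₀ − √h)/0.004035 = 2·0.5751·(√3.873 − √1.261)/0.004035
  = 1.15020 × (1.96799 − 1.12294) / 0.004035 = 240.887 s.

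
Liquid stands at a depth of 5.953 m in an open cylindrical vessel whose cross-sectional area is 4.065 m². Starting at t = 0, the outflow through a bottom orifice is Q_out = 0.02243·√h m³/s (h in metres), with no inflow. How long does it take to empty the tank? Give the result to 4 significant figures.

Unsteady balance on liquid volume: A dh/dt = −0.02243 √h.
∫ h^(−1/2) dh = −(0.02243/A) ∫ dt, giving 2√h = 2√h₀ − (0.02243/A) t.
Set h = 0: 2√h₀ = (0.02243/A) t_empty ⇒ t_empty = 2A√h₀/0.02243.
t_empty = 2·4.065·√5.953/0.02243 = 8.13000·2.43988/0.02243 = 884.360 s.

884.4 s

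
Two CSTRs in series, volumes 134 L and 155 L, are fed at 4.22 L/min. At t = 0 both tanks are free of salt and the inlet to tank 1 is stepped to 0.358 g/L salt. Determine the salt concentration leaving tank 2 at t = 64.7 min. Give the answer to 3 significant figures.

Species balance on tank i: dCᵢ/dt = (Cᵢ₋₁ − Cᵢ)/τᵢ with τᵢ = Vᵢ/Q.
τ₁ = 134/4.22 = 31.754 min; τ₂ = 155/4.22 = 36.730 min.
Solving the cascade with C₁(0)=C₂(0)=0 gives C₂(t) = C_in[1 − (τ₁ e^(−t/τ₁) − τ₂ e^(−t/τ₂))/(τ₁ − τ₂)].
At t = 64.7: e^(−t/τ₁) = 0.13035, e^(−t/τ₂) = 0.17179.
C₂ = 0.358·[1 − (31.754·0.13035 − 36.730·0.17179)/(-4.9763)] = 0.358·0.56379 = 0.20184 g/L.

0.202 g/L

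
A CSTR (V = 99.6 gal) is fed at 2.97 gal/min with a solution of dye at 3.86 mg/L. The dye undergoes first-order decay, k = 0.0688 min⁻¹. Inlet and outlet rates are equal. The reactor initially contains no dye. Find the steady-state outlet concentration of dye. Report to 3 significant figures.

Accumulation = in − out − consumed: V dC/dt = Q C_in − Q C − k V C.
Steady state (dC/dt = 0): C_ss = Q C_in/(Q + kV) = C_in/(1 + kV/Q).
C_ss = 2.97·3.86/(2.97 + 0.0688·99.6) = 11.464/9.8225 = 1.1671 mg/L.

1.17 mg/L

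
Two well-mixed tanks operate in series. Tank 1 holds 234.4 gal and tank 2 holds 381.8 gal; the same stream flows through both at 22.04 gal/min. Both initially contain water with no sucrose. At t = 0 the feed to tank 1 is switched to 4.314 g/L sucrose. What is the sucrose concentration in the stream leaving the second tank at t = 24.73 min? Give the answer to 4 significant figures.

Time constants: τᵢ = Vᵢ/Q for each well-mixed tank.
τ₁ = 234.4/22.04 = 10.6352 min; τ₂ = 381.8/22.04 = 17.3230 min.
Tank 1: C₁ = C_in(1 − e^(−t/τ₁)). Tank 2 (τ₁ ≠ τ₂): C₂ = C_in[1 − (τ₁ e^(−t/τ₁) − τ₂ e^(−t/τ₂))/(τ₁ − τ₂)].
At t = 24.73: e^(−t/τ₁) = 0.0977546, e^(−t/τ₂) = 0.239889.
C₂ = 4.314·[1 − (10.6352·0.0977546 − 17.3230·0.239889)/(-6.68784)] = 4.314·0.534084 = 2.30404 g/L.

2.304 g/L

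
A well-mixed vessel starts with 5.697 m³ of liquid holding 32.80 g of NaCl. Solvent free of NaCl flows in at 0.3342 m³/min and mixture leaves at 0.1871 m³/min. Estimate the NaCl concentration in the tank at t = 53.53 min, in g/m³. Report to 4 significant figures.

Let m(t) be the amount of NaCl. Volume: V(t) = V₀ + (Q_in − Q_out) t = 5.697 + 0.147100 t; V(53.53) = 13.5713 m³.
Species balance (pure solvent in): dm/dt = −Q_out · m/V(t).
dm/m = −Q_out dt/(V₀ + 0.147100 t); integrating gives ln(m/m₀) = −(Q_out/(Q_in−Q_out)) ln(V/V₀).
m = m₀ (V₀/V)^(Q_out/(Q_in−Q_out)) = 32.80 × (5.697/13.5713)^(1.27192) = 10.8741 g.
C = m/V = 10.8741/13.5713 = 0.801256 g/m³.

0.8013 g/m³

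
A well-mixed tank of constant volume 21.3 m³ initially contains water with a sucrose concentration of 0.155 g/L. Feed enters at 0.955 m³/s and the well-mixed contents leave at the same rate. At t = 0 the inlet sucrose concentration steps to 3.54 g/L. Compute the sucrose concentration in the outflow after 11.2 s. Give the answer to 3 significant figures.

Unsteady species balance (constant V, well mixed): V dC/dt = Q(C_in − C).
So dC/dt = (C_in − C)/τ with τ = V/Q = 21.3/0.955 = 22.304 s.
This is linear first-order; C(t) = C_in + (C₀ − C_in) e^(−t/τ).
C(11.2) = 3.54 + (0.155 − 3.54)·e^(−11.2/22.304) = 3.54 + (-3.3850)·0.60522 = 1.4913 g/L.

1.49 g/L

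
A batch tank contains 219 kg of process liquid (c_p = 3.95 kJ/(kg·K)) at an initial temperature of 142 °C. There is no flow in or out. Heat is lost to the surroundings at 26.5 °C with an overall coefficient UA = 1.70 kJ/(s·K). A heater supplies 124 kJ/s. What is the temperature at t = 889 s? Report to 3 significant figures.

Heat balance on the well-mixed liquid: M c_p dT/dt = −UA(T − T_amb) + Q̇.
dT/dt = (T_ss − T)/τ with T_ss = T_amb + Q̇/UA = 26.5 + 124/1.70 = 99.441 °C, τ = M c_p/UA = 219·3.95/1.70 = 508.85 s.
T approaches T_ss exponentially: T(t) = T_ss + (T₀ − T_ss) e^(−t/τ).
T(889) = 99.441 + (42.559)·0.17428 = 106.86 °C.

107 °C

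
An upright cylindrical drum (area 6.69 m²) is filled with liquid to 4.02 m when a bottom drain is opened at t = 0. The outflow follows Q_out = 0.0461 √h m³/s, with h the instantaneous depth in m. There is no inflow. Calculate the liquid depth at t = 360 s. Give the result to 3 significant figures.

0.585 m

Volume balance on the tank: A dh/dt = −0.0461 √h.
∫ h^(−1/2) dh = −(0.0461/A) ∫ dt, giving 2√h = 2√h₀ − (0.0461/A) t.
√h = √4.02 − 0.0461·360/(2·6.69) = 2.0050 − 1.2404 = 0.76464.
h = 0.76464² = 0.58467 m.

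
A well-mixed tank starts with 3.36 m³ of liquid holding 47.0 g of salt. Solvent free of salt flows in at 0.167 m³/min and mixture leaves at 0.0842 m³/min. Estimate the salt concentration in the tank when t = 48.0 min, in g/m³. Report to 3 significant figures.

2.90 g/m³

Total volume: dV/dt = Q_in − Q_out = 0.082800 m³/min, so V(t) = 3.36 + 0.082800 t and V(48.0) = 7.3344 m³.
Species balance (pure solvent in): dm/dt = −Q_out · m/V(t).
Separate: dm/m = −Q_out dt/V(t) ⇒ ln(m/m₀) = −(Q_out/(Q_in−Q_out)) ln(V/V₀).
m = m₀ (V₀/V)^(Q_out/(Q_in−Q_out)) = 47.0 × (3.36/7.3344)^(1.0169) = 21.249 g.
C = m/V = 21.249/7.3344 = 2.8972 g/m³.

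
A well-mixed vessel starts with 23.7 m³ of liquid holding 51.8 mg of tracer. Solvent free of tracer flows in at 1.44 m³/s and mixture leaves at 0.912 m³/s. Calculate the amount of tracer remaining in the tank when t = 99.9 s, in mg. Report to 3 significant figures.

6.85 mg

Total volume: dV/dt = Q_in − Q_out = 0.52800 m³/s, so V(t) = 23.7 + 0.52800 t and V(99.9) = 76.447 m³.
Solute balance: dm/dt = 0 − Q_out C = −Q_out m/V(t).
Separate: dm/m = −Q_out dt/V(t) ⇒ ln(m/m₀) = −(Q_out/(Q_in−Q_out)) ln(V/V₀).
m = m₀ (V₀/V)^(Q_out/(Q_in−Q_out)) = 51.8 × (23.7/76.447)^(1.7273) = 6.8520 mg.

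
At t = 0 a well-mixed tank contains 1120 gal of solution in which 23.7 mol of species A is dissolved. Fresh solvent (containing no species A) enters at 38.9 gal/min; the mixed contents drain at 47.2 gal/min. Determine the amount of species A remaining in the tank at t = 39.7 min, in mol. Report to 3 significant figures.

3.27 mol

Total volume: dV/dt = Q_in − Q_out = -8.3000 gal/min, so V(t) = 1120 − 8.3000 t and V(39.7) = 790.49 gal.
Species balance (pure solvent in): dm/dt = −Q_out · m/V(t).
dm/m = −Q_out dt/(V₀ − 8.3000 t); integrating gives ln(m/m₀) = −(Q_out/(Q_in−Q_out)) ln(V/V₀).
m = m₀ (V₀/V)^(Q_out/(Q_in−Q_out)) = 23.7 × (1120/790.49)^(-5.6867) = 3.2675 mol.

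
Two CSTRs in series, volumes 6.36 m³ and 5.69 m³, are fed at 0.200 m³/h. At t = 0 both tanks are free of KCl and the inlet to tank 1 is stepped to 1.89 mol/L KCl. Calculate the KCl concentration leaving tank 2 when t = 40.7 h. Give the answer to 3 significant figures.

0.740 mol/L

Species balance on tank i: dCᵢ/dt = (Cᵢ₋₁ − Cᵢ)/τᵢ with τᵢ = Vᵢ/Q.
τ₁ = 6.36/0.200 = 31.800 h; τ₂ = 5.69/0.200 = 28.450 h.
Tank 1: C₁ = C_in(1 − e^(−t/τ₁)). Tank 2 (τ₁ ≠ τ₂): C₂ = C_in[1 − (τ₁ e^(−t/τ₁) − τ₂ e^(−t/τ₂))/(τ₁ − τ₂)].
At t = 40.7: e^(−t/τ₁) = 0.27807, e^(−t/τ₂) = 0.23917.
C₂ = 1.89·[1 − (31.800·0.27807 − 28.450·0.23917)/(3.3500)] = 1.89·0.39155 = 0.74003 mol/L.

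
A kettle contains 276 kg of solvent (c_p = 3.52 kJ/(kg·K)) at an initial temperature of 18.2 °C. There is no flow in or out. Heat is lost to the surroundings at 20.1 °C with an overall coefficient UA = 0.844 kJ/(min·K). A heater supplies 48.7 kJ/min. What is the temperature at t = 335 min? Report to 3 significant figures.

M c_p dT/dt = −UA(T − T_amb) + Q̇.
dT/dt = (T_ss − T)/τ with T_ss = T_amb + Q̇/UA = 20.1 + 48.7/0.844 = 77.801 °C, τ = M c_p/UA = 276·3.52/0.844 = 1151.1 min.
Solution: T(t) = T_ss + (T₀ − T_ss) e^(−t/τ).
T(335) = 77.801 + (-59.601)·0.74749 = 33.250 °C.

33.2 °C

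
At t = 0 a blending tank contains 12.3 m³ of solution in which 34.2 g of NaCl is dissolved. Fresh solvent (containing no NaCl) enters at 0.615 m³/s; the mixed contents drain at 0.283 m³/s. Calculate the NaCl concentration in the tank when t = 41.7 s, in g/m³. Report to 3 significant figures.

Total volume: dV/dt = Q_in − Q_out = 0.33200 m³/s, so V(t) = 12.3 + 0.33200 t and V(41.7) = 26.144 m³.
No NaCl enters, so dm/dt = −Q_out · (m/V).
dm/m = −Q_out dt/(V₀ + 0.33200 t); integrating gives ln(m/m₀) = −(Q_out/(Q_in−Q_out)) ln(V/V₀).
m = m₀ (V₀/V)^(Q_out/(Q_in−Q_out)) = 34.2 × (12.3/26.144)^(0.85241) = 17.984 g.
C = m/V = 17.984/26.144 = 0.68787 g/m³.

0.688 g/m³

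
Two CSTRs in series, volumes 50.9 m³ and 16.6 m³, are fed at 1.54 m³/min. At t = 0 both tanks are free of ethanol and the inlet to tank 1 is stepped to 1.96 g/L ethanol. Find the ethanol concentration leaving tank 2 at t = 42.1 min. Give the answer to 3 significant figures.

1.17 g/L

Species balance on tank i: dCᵢ/dt = (Cᵢ₋₁ − Cᵢ)/τᵢ with τᵢ = Vᵢ/Q.
τ₁ = 50.9/1.54 = 33.052 min; τ₂ = 16.6/1.54 = 10.779 min.
Solving the cascade with C₁(0)=C₂(0)=0 gives C₂(t) = C_in[1 − (τ₁ e^(−t/τ₁) − τ₂ e^(−t/τ₂))/(τ₁ − τ₂)].
At t = 42.1: e^(−t/τ₁) = 0.27978, e^(−t/τ₂) = 0.020128.
C₂ = 1.96·[1 − (33.052·0.27978 − 10.779·0.020128)/(22.273)] = 1.96·0.59456 = 1.1653 g/L.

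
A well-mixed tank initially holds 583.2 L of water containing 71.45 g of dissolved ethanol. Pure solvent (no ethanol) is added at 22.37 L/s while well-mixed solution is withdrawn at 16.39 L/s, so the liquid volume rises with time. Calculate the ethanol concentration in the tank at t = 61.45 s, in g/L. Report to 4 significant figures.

0.01969 g/L

Let m(t) be the amount of ethanol. Volume: V(t) = V₀ + (Q_in − Q_out) t = 583.2 + 5.98000 t; V(61.45) = 950.671 L.
No ethanol enters, so dm/dt = −Q_out · (m/V).
dm/m = −Q_out dt/(V₀ + 5.98000 t); integrating gives ln(m/m₀) = −(Q_out/(Q_in−Q_out)) ln(V/V₀).
m = m₀ (V₀/V)^(Q_out/(Q_in−Q_out)) = 71.45 × (583.2/950.671)^(2.74080) = 18.7227 g.
C = m/V = 18.7227/950.671 = 0.0196942 g/L.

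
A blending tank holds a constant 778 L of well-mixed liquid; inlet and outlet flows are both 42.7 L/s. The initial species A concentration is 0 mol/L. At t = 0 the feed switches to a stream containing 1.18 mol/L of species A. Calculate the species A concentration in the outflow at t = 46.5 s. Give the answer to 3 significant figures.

Unsteady species balance (constant V, well mixed): V dC/dt = Q(C_in − C).
So dC/dt = (C_in − C)/τ with τ = V/Q = 778/42.7 = 18.220 s.
C approaches C_in exponentially: C(t) = C_in + (C₀ − C_in) e^(−t/τ).
C(46.5) = 1.18 + (0 − 1.18)·e^(−46.5/18.220) = 1.18 + (-1.1800)·0.077916 = 1.0881 mol/L.

1.09 mol/L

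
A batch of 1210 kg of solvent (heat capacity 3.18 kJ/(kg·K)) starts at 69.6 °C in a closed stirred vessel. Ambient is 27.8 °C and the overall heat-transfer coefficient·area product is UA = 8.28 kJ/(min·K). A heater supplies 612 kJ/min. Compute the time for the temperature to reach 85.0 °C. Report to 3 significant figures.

303 min

First-law balance (no shaft work): M c_p dT/dt = −UA(T − T_amb) + Q̇.
τ = M c_p/UA = 464.71 min; T_ss = T_amb + Q̇/UA = 27.8 + 612/8.28 = 101.71 °C.
T(t) = T_ss + (T₀ − T_ss)e^(−t/τ); set T = 85.0:
t = −τ ln[(T − T_ss)/(T₀ − T_ss)] = −464.71 · ln(0.52044) = 303.49 min.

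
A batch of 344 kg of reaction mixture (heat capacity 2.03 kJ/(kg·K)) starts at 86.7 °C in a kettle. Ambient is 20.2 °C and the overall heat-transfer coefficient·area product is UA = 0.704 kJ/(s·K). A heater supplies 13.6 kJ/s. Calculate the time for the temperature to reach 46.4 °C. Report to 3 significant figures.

1910 s

M c_p dT/dt = −UA(T − T_amb) + Q̇.
τ = M c_p/UA = 991.93 s; T_ss = T_amb + Q̇/UA = 20.2 + 13.6/0.704 = 39.518 °C.
T(t) = T_ss + (T₀ − T_ss)e^(−t/τ); set T = 46.4:
t = −τ ln[(T − T_ss)/(T₀ − T_ss)] = −991.93 · ln(0.14586) = 1909.6 s.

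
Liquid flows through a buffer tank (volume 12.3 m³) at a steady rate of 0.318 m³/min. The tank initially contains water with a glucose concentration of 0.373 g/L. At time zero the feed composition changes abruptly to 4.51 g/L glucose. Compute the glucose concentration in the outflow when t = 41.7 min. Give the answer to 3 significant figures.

3.10 g/L

Species balance on the tank: V dC/dt = Q(C_in − C).
So dC/dt = (C_in − C)/τ with τ = V/Q = 12.3/0.318 = 38.679 min.
C approaches C_in exponentially: C(t) = C_in + (C₀ − C_in) e^(−t/τ).
C(41.7) = 4.51 + (0.373 − 4.51)·e^(−41.7/38.679) = 4.51 + (-4.1370)·0.34024 = 3.1024 g/L.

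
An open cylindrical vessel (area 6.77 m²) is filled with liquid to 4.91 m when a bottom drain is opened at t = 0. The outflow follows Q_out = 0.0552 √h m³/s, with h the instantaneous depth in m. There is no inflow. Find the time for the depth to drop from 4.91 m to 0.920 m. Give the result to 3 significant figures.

308 s

With no inflow, A dh/dt = −0.0552 √h.
This is separable: 2 d(√h)/dt = −0.0552/A, so √h = √h₀ − (0.0552/(2A)) t.
t = 2A(√h₀ − √h)/0.0552 = 2·6.77·(√4.91 − √0.920)/0.0552
  = 13.540 × (2.2159 − 0.95917) / 0.0552 = 308.25 s.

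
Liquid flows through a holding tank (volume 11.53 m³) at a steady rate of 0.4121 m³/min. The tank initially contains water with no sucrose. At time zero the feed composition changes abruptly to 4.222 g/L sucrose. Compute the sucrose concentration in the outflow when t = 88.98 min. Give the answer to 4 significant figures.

4.046 g/L

Transient balance on the dissolved component: V dC/dt = Q(C_in − C).
So dC/dt = (C_in − C)/τ with τ = V/Q = 11.53/0.4121 = 27.9786 min.
Solution: C(t) = C_in + (C₀ − C_in) e^(−t/τ).
C(88.98) = 4.222 + (0 − 4.222)·e^(−88.98/27.9786) = 4.222 + (-4.22200)·0.0415739 = 4.04647 g/L.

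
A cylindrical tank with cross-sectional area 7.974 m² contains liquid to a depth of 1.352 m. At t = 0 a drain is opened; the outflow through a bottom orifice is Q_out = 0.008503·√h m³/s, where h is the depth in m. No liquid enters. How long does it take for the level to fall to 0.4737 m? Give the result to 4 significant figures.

A dh/dt = −Q_out = −0.008503 √h.
Separate and integrate: 2(√h − √h₀) = −(0.008503/A) t.
t = 2A(√h₀ − √h)/0.008503 = 2·7.974·(√1.352 − √0.4737)/0.008503
  = 15.9480 × (1.16276 − 0.688259) / 0.008503 = 889.953 s.

890.0 s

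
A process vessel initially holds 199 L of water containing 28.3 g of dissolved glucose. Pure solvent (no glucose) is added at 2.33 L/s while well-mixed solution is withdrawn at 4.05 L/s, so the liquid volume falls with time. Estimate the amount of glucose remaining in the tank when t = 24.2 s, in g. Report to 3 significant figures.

16.3 g

Let m(t) be the amount of glucose. Volume: V(t) = V₀ + (Q_in − Q_out) t = 199 − 1.7200 t; V(24.2) = 157.38 L.
Solute balance: dm/dt = 0 − Q_out C = −Q_out m/V(t).
Separate: dm/m = −Q_out dt/V(t) ⇒ ln(m/m₀) = −(Q_out/(Q_in−Q_out)) ln(V/V₀).
m = m₀ (V₀/V)^(Q_out/(Q_in−Q_out)) = 28.3 × (199/157.38)^(-2.3547) = 16.286 g.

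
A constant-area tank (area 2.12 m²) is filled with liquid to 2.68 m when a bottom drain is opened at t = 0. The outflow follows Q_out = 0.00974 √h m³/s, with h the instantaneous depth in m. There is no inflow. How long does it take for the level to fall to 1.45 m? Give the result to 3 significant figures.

188 s

A dh/dt = −Q_out = −0.00974 √h.
∫ h^(−1/2) dh = −(0.00974/A) ∫ dt, giving 2√h = 2√h₀ − (0.00974/A) t.
t = 2A(√h₀ − √h)/0.00974 = 2·2.12·(√2.68 − √1.45)/0.00974
  = 4.2400 × (1.6371 − 1.2042) / 0.00974 = 188.45 s.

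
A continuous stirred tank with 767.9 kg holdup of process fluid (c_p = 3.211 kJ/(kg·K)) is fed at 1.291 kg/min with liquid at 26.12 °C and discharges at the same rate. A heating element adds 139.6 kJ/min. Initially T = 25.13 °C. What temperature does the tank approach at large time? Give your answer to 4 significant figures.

59.80 °C

M c_p dT/dt = ṁ c_p (T_in − T) + Q̇.
At steady state dT/dt = 0 ⇒ T_ss = T_in + Q̇/(ṁ c_p) = 26.12 + 139.6/(1.291·3.211) = 59.7959 °C.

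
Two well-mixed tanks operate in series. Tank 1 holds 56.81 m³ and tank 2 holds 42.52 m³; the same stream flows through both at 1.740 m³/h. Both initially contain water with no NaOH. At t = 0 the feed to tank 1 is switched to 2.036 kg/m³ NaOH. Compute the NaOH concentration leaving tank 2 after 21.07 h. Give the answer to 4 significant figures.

Species balance on tank i: dCᵢ/dt = (Cᵢ₋₁ − Cᵢ)/τᵢ with τᵢ = Vᵢ/Q.
τ₁ = 56.81/1.740 = 32.6494 h; τ₂ = 42.52/1.740 = 24.4368 h.
Tank 1: C₁ = C_in(1 − e^(−t/τ₁)). Tank 2 (τ₁ ≠ τ₂): C₂ = C_in[1 − (τ₁ e^(−t/τ₁) − τ₂ e^(−t/τ₂))/(τ₁ − τ₂)].
At t = 21.07: e^(−t/τ₁) = 0.524484, e^(−t/τ₂) = 0.422222.
C₂ = 2.036·[1 − (32.6494·0.524484 − 24.4368·0.422222)/(8.21264)] = 2.036·0.171234 = 0.348633 kg/m³.

0.3486 kg/m³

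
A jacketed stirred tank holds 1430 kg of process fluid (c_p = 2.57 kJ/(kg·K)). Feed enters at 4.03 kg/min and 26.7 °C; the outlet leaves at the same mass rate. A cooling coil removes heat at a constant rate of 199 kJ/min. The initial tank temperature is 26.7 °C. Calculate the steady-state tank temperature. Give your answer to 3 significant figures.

7.49 °C

First-law balance (no shaft work): M c_p dT/dt = ṁ c_p (T_in − T) − 199.
At steady state dT/dt = 0 ⇒ T_ss = T_in − Q̇/(ṁ c_p) = 26.7 − 199/(4.03·2.57) = 7.4861 °C.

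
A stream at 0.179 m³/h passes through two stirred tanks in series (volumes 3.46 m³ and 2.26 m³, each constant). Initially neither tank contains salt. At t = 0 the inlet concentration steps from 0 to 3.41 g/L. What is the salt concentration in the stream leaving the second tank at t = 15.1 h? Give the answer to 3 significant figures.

0.850 g/L

Time constants: τᵢ = Vᵢ/Q for each well-mixed tank.
τ₁ = 3.46/0.179 = 19.330 h; τ₂ = 2.26/0.179 = 12.626 h.
Tank 1: C₁ = C_in(1 − e^(−t/τ₁)). Tank 2 (τ₁ ≠ τ₂): C₂ = C_in[1 − (τ₁ e^(−t/τ₁) − τ₂ e^(−t/τ₂))/(τ₁ − τ₂)].
At t = 15.1: e^(−t/τ₁) = 0.45786, e^(−t/τ₂) = 0.30241.
C₂ = 3.41·[1 − (19.330·0.45786 − 12.626·0.30241)/(6.7039)] = 3.41·0.24937 = 0.85034 g/L.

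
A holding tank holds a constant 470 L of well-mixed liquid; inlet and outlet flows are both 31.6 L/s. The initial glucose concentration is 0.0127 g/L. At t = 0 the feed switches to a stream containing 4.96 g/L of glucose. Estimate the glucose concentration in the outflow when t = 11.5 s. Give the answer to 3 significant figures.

2.68 g/L

Accumulation = in − out for the solute gives V dC/dt = Q(C_in − C).
Time constant τ = V/Q = 470/31.6 = 14.873 s.
Solution: C(t) = C_in + (C₀ − C_in) e^(−t/τ).
C(11.5) = 4.96 + (0.0127 − 4.96)·e^(−11.5/14.873) = 4.96 + (-4.9473)·0.46154 = 2.6766 g/L.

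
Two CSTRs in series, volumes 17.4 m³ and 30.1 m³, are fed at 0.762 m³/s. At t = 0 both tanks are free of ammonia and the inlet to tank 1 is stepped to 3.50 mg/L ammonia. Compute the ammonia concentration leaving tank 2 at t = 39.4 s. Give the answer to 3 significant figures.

1.29 mg/L

Each tank obeys Vᵢ dCᵢ/dt = Q(Cᵢ₋₁ − Cᵢ), so τᵢ = Vᵢ/Q.
τ₁ = 17.4/0.762 = 22.835 s; τ₂ = 30.1/0.762 = 39.501 s.
Solving the cascade with C₁(0)=C₂(0)=0 gives C₂(t) = C_in[1 − (τ₁ e^(−t/τ₁) − τ₂ e^(−t/τ₂))/(τ₁ − τ₂)].
At t = 39.4: e^(−t/τ₁) = 0.17809, e^(−t/τ₂) = 0.36882.
C₂ = 3.50·[1 − (22.835·0.17809 − 39.501·0.36882)/(-16.667)] = 3.50·0.36986 = 1.2945 mg/L.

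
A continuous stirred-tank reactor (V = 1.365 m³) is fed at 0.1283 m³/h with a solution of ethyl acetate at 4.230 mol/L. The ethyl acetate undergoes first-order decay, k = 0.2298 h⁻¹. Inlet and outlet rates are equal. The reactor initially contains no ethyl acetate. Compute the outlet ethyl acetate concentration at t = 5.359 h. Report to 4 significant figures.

V dC/dt = Q(C_in − C) − k V C.
This is linear with rate a = Q/V + k = 0.323793 h⁻¹.
C_ss = Q C_in/(Q + kV) = 1.22791 mol/L; C(t) = C_ss + (C₀ − C_ss) e^(−a t).
C(5.359) = 1.22791 + (-1.22791)·e^(−0.323793·5.359) = 1.22791 + (-1.22791)·0.176364 = 1.01135 mol/L.

1.011 mol/L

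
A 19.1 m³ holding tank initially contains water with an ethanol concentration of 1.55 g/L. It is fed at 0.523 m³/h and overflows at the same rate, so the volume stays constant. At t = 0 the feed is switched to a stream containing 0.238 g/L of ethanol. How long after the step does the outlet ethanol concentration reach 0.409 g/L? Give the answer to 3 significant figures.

Transient balance on the dissolved component: V dC/dt = Q(C_in − C), so τ = V/Q = 36.520 h.
C(t) = C_in + (C₀ − C_in) e^(−t/τ). Set C = 0.409 and solve for t:
e^(−t/τ) = (C − C_in)/(C₀ − C_in) = (0.409 − 0.238)/(1.55 − 0.238) = 0.13034
t = −τ ln(…) = 36.520 × 2.0376 = 74.415 h.

74.4 h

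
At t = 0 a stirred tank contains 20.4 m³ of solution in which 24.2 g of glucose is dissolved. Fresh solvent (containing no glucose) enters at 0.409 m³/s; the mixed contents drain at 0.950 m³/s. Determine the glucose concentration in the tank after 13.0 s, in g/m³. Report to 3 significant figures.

Total volume: dV/dt = Q_in − Q_out = -0.54100 m³/s, so V(t) = 20.4 − 0.54100 t and V(13.0) = 13.367 m³.
No glucose enters, so dm/dt = −Q_out · (m/V).
dm/m = −Q_out dt/(V₀ − 0.54100 t); integrating gives ln(m/m₀) = −(Q_out/(Q_in−Q_out)) ln(V/V₀).
m = m₀ (V₀/V)^(Q_out/(Q_in−Q_out)) = 24.2 × (20.4/13.367)^(-1.7560) = 11.519 g.
C = m/V = 11.519/13.367 = 0.86176 g/m³.

0.862 g/m³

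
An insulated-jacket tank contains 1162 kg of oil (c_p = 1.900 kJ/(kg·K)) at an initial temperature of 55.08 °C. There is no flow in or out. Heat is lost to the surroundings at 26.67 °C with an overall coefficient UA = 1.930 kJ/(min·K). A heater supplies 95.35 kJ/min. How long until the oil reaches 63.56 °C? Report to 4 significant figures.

591.9 min

M c_p dT/dt = −UA(T − T_amb) + Q̇.
τ = M c_p/UA = 1143.94 min; T_ss = T_amb + Q̇/UA = 26.67 + 95.35/1.930 = 76.0741 °C.
T(t) = T_ss + (T₀ − T_ss)e^(−t/τ); set T = 63.56:
t = −τ ln[(T − T_ss)/(T₀ − T_ss)] = −1143.94 · ln(0.596078) = 591.855 min.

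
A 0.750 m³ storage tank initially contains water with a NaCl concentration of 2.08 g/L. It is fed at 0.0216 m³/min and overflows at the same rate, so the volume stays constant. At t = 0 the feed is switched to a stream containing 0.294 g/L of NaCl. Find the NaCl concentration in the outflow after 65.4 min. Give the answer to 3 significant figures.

Transient balance on the dissolved component: V dC/dt = Q(C_in − C).
Time constant τ = V/Q = 0.750/0.0216 = 34.722 min.
C approaches C_in exponentially: C(t) = C_in + (C₀ − C_in) e^(−t/τ).
C(65.4) = 0.294 + (2.08 − 0.294)·e^(−65.4/34.722) = 0.294 + (1.7860)·0.15205 = 0.56557 g/L.

0.566 g/L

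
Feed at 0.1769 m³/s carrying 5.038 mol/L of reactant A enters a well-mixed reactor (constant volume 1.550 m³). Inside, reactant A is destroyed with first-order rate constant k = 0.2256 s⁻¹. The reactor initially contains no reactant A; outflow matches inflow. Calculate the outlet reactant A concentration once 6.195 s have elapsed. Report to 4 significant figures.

V dC/dt = Q(C_in − C) − k V C.
This is linear with rate a = Q/V + k = 0.339729 s⁻¹.
C_ss = Q C_in/(Q + kV) = 1.69247 mol/L; C(t) = C_ss + (C₀ − C_ss) e^(−a t).
C(6.195) = 1.69247 + (-1.69247)·e^(−0.339729·6.195) = 1.69247 + (-1.69247)·0.121892 = 1.48617 mol/L.

1.486 mol/L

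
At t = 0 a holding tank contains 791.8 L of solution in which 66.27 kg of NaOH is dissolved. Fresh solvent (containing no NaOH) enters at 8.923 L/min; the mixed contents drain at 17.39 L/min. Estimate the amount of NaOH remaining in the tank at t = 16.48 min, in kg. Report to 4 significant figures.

44.50 kg

Total volume: dV/dt = Q_in − Q_out = -8.46700 L/min, so V(t) = 791.8 − 8.46700 t and V(16.48) = 652.264 L.
No NaOH enters, so dm/dt = −Q_out · (m/V).
Separate: dm/m = −Q_out dt/V(t) ⇒ ln(m/m₀) = −(Q_out/(Q_in−Q_out)) ln(V/V₀).
m = m₀ (V₀/V)^(Q_out/(Q_in−Q_out)) = 66.27 × (791.8/652.264)^(-2.05386) = 44.5039 kg.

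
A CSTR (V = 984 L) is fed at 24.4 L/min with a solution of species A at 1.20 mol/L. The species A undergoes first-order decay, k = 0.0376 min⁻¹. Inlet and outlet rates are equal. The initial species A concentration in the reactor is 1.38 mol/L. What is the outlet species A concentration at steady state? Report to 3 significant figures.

0.477 mol/L

Species balance: V dC/dt = Q C_in − Q C − k V C.
Steady state (dC/dt = 0): C_ss = Q C_in/(Q + kV) = C_in/(1 + kV/Q).
C_ss = 24.4·1.20/(24.4 + 0.0376·984) = 29.280/61.398 = 0.47689 mol/L.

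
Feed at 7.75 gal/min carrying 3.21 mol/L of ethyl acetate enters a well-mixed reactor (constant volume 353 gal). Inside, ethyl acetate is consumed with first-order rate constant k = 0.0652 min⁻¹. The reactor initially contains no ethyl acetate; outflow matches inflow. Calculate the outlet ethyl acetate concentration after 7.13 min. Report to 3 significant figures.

Accumulation = in − out − consumed: V dC/dt = Q C_in − Q C − k V C.
This is linear with rate a = Q/V + k = 0.087155 min⁻¹.
C_ss = Q C_in/(Q + kV) = 0.80861 mol/L; C(t) = C_ss + (C₀ − C_ss) e^(−a t).
C(7.13) = 0.80861 + (-0.80861)·e^(−0.087155·7.13) = 0.80861 + (-0.80861)·0.53718 = 0.37424 mol/L.

0.374 mol/L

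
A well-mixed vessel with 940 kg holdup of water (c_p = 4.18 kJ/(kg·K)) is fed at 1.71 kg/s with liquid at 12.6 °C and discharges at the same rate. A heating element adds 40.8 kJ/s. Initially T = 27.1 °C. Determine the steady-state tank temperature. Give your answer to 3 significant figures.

18.3 °C

First-law balance (no shaft work): M c_p dT/dt = ṁ c_p (T_in − T) + 40.8.
At steady state dT/dt = 0 ⇒ T_ss = T_in + Q̇/(ṁ c_p) = 12.6 + 40.8/(1.71·4.18) = 18.308 °C.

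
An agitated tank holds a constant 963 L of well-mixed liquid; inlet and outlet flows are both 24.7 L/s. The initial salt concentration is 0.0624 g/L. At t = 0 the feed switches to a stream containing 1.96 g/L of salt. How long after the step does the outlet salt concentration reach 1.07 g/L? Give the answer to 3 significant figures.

Species balance: V dC/dt = Q(C_in − C) ⇒ τ = V/Q = 38.988 s.
C(t) = C_in + (C₀ − C_in) e^(−t/τ). Set C = 1.07 and solve for t:
e^(−t/τ) = (C − C_in)/(C₀ − C_in) = (1.07 − 1.96)/(0.0624 − 1.96) = 0.46901
t = −τ ln(…) = 38.988 × 0.75712 = 29.519 s.

29.5 s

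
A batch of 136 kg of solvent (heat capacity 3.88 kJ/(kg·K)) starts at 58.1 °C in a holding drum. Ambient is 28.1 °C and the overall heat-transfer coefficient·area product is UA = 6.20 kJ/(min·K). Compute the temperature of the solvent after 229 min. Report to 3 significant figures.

Lumped-capacitance energy balance: M c_p dT/dt = UA(T_amb − T).
dT/dt = (T_ss − T)/τ with T_ss = T_amb = 28.100 °C, τ = M c_p/UA = 136·3.88/6.20 = 85.110 min.
Integrating: T(t) = T_ss + (T₀ − T_ss) e^(−t/τ).
T(229) = 28.100 + (30.000)·0.067837 = 30.135 °C.

30.1 °C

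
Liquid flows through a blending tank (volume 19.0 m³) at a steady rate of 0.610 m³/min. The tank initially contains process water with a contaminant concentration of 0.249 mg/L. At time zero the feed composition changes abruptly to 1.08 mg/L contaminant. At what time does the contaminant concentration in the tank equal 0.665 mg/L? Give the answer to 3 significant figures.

Unsteady species balance (constant V, well mixed): V dC/dt = Q(C_in − C), so τ = V/Q = 31.148 min.
C(t) = C_in + (C₀ − C_in) e^(−t/τ). Set C = 0.665 and solve for t:
e^(−t/τ) = (C − C_in)/(C₀ − C_in) = (0.665 − 1.08)/(0.249 − 1.08) = 0.49940
t = −τ ln(…) = 31.148 × 0.69435 = 21.627 min.

21.6 min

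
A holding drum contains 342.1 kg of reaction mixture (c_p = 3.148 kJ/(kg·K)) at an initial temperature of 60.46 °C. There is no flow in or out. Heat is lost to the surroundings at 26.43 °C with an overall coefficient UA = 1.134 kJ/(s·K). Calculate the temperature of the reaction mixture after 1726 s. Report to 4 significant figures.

31.96 °C

Lumped-capacitance energy balance: M c_p dT/dt = UA(T_amb − T).
dT/dt = (T_ss − T)/τ with T_ss = T_amb = 26.4300 °C, τ = M c_p/UA = 342.1·3.148/1.134 = 949.674 s.
Solution: T(t) = T_ss + (T₀ − T_ss) e^(−t/τ).
T(1726) = 26.4300 + (34.0300)·0.162437 = 31.9577 °C.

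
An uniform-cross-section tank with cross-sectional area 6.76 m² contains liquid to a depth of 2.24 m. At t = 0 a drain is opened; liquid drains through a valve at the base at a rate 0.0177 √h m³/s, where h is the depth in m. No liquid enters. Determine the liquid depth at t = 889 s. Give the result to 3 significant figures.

0.111 m

Unsteady balance on liquid volume: A dh/dt = −0.0177 √h.
∫ h^(−1/2) dh = −(0.0177/A) ∫ dt, giving 2√h = 2√h₀ − (0.0177/A) t.
√h = √2.24 − 0.0177·889/(2·6.76) = 1.4967 − 1.1639 = 0.33281.
h = 0.33281² = 0.11076 m.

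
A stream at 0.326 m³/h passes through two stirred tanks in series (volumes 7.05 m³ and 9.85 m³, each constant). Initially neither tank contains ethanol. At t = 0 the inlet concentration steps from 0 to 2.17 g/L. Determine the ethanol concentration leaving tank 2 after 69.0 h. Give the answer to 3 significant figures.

Each tank obeys Vᵢ dCᵢ/dt = Q(Cᵢ₋₁ − Cᵢ), so τᵢ = Vᵢ/Q.
τ₁ = 7.05/0.326 = 21.626 h; τ₂ = 9.85/0.326 = 30.215 h.
Tank 1: C₁ = C_in(1 − e^(−t/τ₁)). Tank 2 (τ₁ ≠ τ₂): C₂ = C_in[1 − (τ₁ e^(−t/τ₁) − τ₂ e^(−t/τ₂))/(τ₁ − τ₂)].
At t = 69.0: e^(−t/τ₁) = 0.041146, e^(−t/τ₂) = 0.10191.
C₂ = 2.17·[1 − (21.626·0.041146 − 30.215·0.10191)/(-8.5890)] = 2.17·0.74509 = 1.6168 g/L.

1.62 g/L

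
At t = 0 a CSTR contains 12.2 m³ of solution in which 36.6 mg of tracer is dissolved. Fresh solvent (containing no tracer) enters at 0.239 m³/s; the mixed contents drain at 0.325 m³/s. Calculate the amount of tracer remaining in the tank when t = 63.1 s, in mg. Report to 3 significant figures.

Let m(t) be the amount of tracer. Volume: V(t) = V₀ + (Q_in − Q_out) t = 12.2 − 0.086000 t; V(63.1) = 6.7734 m³.
No tracer enters, so dm/dt = −Q_out · (m/V).
Separate: dm/m = −Q_out dt/V(t) ⇒ ln(m/m₀) = −(Q_out/(Q_in−Q_out)) ln(V/V₀).
m = m₀ (V₀/V)^(Q_out/(Q_in−Q_out)) = 36.6 × (12.2/6.7734)^(-3.7791) = 3.9603 mg.

3.96 mg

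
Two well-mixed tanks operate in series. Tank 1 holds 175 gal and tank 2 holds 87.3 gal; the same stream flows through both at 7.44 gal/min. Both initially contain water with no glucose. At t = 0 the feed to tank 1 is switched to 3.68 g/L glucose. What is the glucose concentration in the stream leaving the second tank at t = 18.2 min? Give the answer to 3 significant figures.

1.07 g/L

Time constants: τᵢ = Vᵢ/Q for each well-mixed tank.
τ₁ = 175/7.44 = 23.522 min; τ₂ = 87.3/7.44 = 11.734 min.
Tank 1: C₁ = C_in(1 − e^(−t/τ₁)). Tank 2 (τ₁ ≠ τ₂): C₂ = C_in[1 − (τ₁ e^(−t/τ₁) − τ₂ e^(−t/τ₂))/(τ₁ − τ₂)].
At t = 18.2: e^(−t/τ₁) = 0.46128, e^(−t/τ₂) = 0.21202.
C₂ = 3.68·[1 − (23.522·0.46128 − 11.734·0.21202)/(11.788)] = 3.68·0.29061 = 1.0694 g/L.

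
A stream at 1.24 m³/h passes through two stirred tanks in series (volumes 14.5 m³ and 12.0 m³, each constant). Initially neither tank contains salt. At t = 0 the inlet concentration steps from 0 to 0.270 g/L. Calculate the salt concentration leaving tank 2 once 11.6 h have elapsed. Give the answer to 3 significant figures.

0.0801 g/L

Each tank obeys Vᵢ dCᵢ/dt = Q(Cᵢ₋₁ − Cᵢ), so τᵢ = Vᵢ/Q.
τ₁ = 14.5/1.24 = 11.694 h; τ₂ = 12.0/1.24 = 9.6774 h.
Solving the cascade with C₁(0)=C₂(0)=0 gives C₂(t) = C_in[1 − (τ₁ e^(−t/τ₁) − τ₂ e^(−t/τ₂))/(τ₁ − τ₂)].
At t = 11.6: e^(−t/τ₁) = 0.37083, e^(−t/τ₂) = 0.30160.
C₂ = 0.270·[1 − (11.694·0.37083 − 9.6774·0.30160)/(2.0161)] = 0.270·0.29682 = 0.080142 g/L.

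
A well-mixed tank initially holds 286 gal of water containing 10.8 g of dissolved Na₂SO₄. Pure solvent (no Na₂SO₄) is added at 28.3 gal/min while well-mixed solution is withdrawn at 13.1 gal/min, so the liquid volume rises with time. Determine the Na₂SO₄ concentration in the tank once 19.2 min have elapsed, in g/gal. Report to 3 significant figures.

Total volume: dV/dt = Q_in − Q_out = 15.200 gal/min, so V(t) = 286 + 15.200 t and V(19.2) = 577.84 gal.
Species balance (pure solvent in): dm/dt = −Q_out · m/V(t).
dm/m = −Q_out dt/(V₀ + 15.200 t); integrating gives ln(m/m₀) = −(Q_out/(Q_in−Q_out)) ln(V/V₀).
m = m₀ (V₀/V)^(Q_out/(Q_in−Q_out)) = 10.8 × (286/577.84)^(0.86184) = 5.8909 g.
C = m/V = 5.8909/577.84 = 0.010195 g/gal.

0.0102 g/gal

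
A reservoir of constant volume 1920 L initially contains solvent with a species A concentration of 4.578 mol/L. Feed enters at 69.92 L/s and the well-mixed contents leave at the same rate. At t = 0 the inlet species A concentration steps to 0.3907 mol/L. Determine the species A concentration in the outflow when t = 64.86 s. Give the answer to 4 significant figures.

Species balance on the tank: V dC/dt = Q(C_in − C).
Time constant τ = V/Q = 1920/69.92 = 27.4600 s.
This is linear first-order; C(t) = C_in + (C₀ − C_in) e^(−t/τ).
C(64.86) = 0.3907 + (4.578 − 0.3907)·e^(−64.86/27.4600) = 0.3907 + (4.18730)·0.0942330 = 0.785282 mol/L.

0.7853 mol/L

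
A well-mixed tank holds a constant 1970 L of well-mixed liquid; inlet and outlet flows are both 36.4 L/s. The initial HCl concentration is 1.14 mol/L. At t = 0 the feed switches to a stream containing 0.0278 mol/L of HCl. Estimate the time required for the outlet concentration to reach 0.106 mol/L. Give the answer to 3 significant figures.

144 s

Transient balance on the dissolved component: V dC/dt = Q(C_in − C), so τ = V/Q = 54.121 s.
C(t) = C_in + (C₀ − C_in) e^(−t/τ). Set C = 0.106 and solve for t:
e^(−t/τ) = (C − C_in)/(C₀ − C_in) = (0.106 − 0.0278)/(1.14 − 0.0278) = 0.070311
t = −τ ln(…) = 54.121 × 2.6548 = 143.68 s.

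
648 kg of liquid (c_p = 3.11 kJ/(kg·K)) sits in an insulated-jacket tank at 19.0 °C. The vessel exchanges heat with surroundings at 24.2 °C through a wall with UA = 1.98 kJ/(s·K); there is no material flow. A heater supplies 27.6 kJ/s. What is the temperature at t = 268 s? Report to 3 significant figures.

M c_p dT/dt = −UA(T − T_amb) + Q̇.
dT/dt = (T_ss − T)/τ with T_ss = T_amb + Q̇/UA = 24.2 + 27.6/1.98 = 38.139 °C, τ = M c_p/UA = 648·3.11/1.98 = 1017.8 s.
This is linear first-order; T(t) = T_ss + (T₀ − T_ss) e^(−t/τ).
T(268) = 38.139 + (-19.139)·0.76850 = 23.431 °C.

23.4 °C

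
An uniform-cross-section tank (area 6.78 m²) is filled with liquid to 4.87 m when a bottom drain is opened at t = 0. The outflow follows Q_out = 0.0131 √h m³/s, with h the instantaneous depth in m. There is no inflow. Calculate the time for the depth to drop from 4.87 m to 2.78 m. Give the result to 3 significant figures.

With no inflow, A dh/dt = −0.0131 √h.
∫ h^(−1/2) dh = −(0.0131/A) ∫ dt, giving 2√h = 2√h₀ − (0.0131/A) t.
t = 2A(√h₀ − √h)/0.0131 = 2·6.78·(√4.87 − √2.78)/0.0131
  = 13.560 × (2.2068 − 1.6673) / 0.0131 = 558.42 s.

558 s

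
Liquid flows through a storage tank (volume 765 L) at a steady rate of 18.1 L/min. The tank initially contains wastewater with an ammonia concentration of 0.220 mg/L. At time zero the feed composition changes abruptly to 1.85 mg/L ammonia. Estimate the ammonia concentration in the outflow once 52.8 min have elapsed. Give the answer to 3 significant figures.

1.38 mg/L

Species balance on the tank: V dC/dt = Q(C_in − C).
So dC/dt = (C_in − C)/τ with τ = V/Q = 765/18.1 = 42.265 min.
C approaches C_in exponentially: C(t) = C_in + (C₀ − C_in) e^(−t/τ).
C(52.8) = 1.85 + (0.220 − 1.85)·e^(−52.8/42.265) = 1.85 + (-1.6300)·0.28672 = 1.3826 mg/L.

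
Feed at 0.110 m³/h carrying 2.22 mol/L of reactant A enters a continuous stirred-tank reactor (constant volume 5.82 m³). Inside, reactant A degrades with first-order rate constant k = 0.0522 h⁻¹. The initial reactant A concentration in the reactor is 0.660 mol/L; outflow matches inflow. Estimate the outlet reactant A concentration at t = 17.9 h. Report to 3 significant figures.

Species balance: V dC/dt = Q C_in − Q C − k V C.
dC/dt = (Q/V) C_in − (Q/V + k) C; effective rate a = Q/V + k = 0.018900 + 0.0522 = 0.071100 h⁻¹.
C_ss = Q C_in/(Q + kV) = 0.59013 mol/L; C(t) = C_ss + (C₀ − C_ss) e^(−a t).
C(17.9) = 0.59013 + (0.069866)·e^(−0.071100·17.9) = 0.59013 + (0.069866)·0.28008 = 0.60970 mol/L.

0.610 mol/L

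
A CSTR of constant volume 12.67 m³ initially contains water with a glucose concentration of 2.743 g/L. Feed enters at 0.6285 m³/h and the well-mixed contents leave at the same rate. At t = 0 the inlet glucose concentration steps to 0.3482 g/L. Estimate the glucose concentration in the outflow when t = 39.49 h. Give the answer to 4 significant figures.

0.6859 g/L

Species balance on the tank: V dC/dt = Q(C_in − C).
Rewrite as dC/dt + C/τ = C_in/τ, τ = V/Q = 20.1591 h.
Integrating: C(t) = C_in + (C₀ − C_in) e^(−t/τ).
C(39.49) = 0.3482 + (2.743 − 0.3482)·e^(−39.49/20.1591) = 0.3482 + (2.39480)·0.141011 = 0.685894 g/L.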